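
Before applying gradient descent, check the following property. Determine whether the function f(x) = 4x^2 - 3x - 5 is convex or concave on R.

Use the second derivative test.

f(x) = 4x^2 - 3x - 5
f'(x) = 8x - 3
f''(x) = 8
Since f''(x) = 8 > 0 for all x, f is convex on R.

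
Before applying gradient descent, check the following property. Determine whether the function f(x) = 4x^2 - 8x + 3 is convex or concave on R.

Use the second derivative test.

f(x) = 4x^2 - 8x + 3
f'(x) = 8x - 8
f''(x) = 8
Since f''(x) = 8 > 0 for all x, f is convex on R.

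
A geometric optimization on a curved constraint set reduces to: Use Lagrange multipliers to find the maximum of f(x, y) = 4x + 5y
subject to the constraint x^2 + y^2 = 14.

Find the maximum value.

Set up Lagrange conditions: grad f = lambda * grad g
  4 = 2*lambda*x
  5 = 2*lambda*y
From these: x/y = 4/5, so x = 4t, y = 5t for some t.
Substitute into constraint: (4t)^2 + (5t)^2 = 14
  t^2 * 41 = 14
  t = sqrt(14/41)
Maximum = 4*x + 5*y = (4^2 + 5^2)*t = 41 * sqrt(14/41) = sqrt(574)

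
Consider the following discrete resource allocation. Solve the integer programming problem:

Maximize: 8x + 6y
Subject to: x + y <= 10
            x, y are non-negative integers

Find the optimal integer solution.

Objective: 8x + 6y, constraint: x + y <= 10
Coefficient of x is 8 >= coefficient of y is 6, so allocate the entire budget to x.
Optimal: x = 10, y = 0, value = 80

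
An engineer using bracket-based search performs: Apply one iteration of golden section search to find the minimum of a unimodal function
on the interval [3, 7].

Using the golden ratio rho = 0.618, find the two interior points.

Golden section search on [3, 7].
Golden ratio rho = 0.618 (approx).
Interior points:
  x_1 = 3 + (1-0.618)*4 = 4.5280
  x_2 = 3 + 0.618*4 = 5.4720
Compare f(x_1) and f(x_2) to determine which subinterval to keep.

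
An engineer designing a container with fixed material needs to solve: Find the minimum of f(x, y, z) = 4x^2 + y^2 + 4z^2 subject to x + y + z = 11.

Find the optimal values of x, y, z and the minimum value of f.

Using Lagrange multipliers on f = 4x^2 + y^2 + 4z^2 with constraint x + y + z = 11:
Conditions: 2*4*x = lambda, 2*1*y = lambda, 2*4*z = lambda
So x = lambda/8, y = lambda/2, z = lambda/8
Substituting into constraint: lambda * (3/4) = 11
lambda = 44/3
x = 11/6, y = 22/3, z = 11/6
Minimum value = 242/3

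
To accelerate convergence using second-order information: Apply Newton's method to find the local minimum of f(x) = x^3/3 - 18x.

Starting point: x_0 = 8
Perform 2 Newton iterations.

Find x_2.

f(x) = x^3/3 - 18x
f'(x) = x^2 - 18, f''(x) = 2x
Newton update: x_{n+1} = x_n - (x_n^2 - 18)/(2*x_n)
Step 1: x_0 = 8, f'=46, f''=16, x_1 = 41/8
Step 2: x_1 = 41/8, f'=529/64, f''=41/4, x_2 = 2833/656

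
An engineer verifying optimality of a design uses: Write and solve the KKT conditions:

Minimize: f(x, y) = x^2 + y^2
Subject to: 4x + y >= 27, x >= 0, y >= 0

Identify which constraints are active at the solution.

KKT conditions for min x^2 + y^2 s.t. 4x + 1y >= 27, x >= 0, y >= 0:
Stationarity: 2x = mu*4 + mu_x, 2y = mu*1 + mu_y, with mu, mu_x, mu_y >= 0
Complementary slackness: mu*(4x + y - 27) = 0, mu_x*x = 0, mu_y*y = 0
(0, 0) is infeasible (4*0 + 1*0 < 27), so if mu = 0 stationarity would force x = mu_x/2 >= 0, y = mu_y/2 >= 0 with mu_x*x = mu_y*y = 0, i.e. x = y = 0: contradiction. Hence mu > 0 and 4x + y = 27 is active.
Try x > 0, y > 0 (so mu_x = mu_y = 0): x = 4*mu/2, y = 1*mu/2
Substitute: 4*(4*mu/2) + 1*(1*mu/2) = 27
  mu*17/2 = 27 => mu = 54/17
x* = 108/17 > 0, y* = 27/17 > 0, consistent with mu_x = mu_y = 0.
f is convex and the constraints are linear, so this KKT point is the global minimum.
f* = 729/17
Active constraints: 4x + y >= 27 (holds with equality, mu = 54/17 > 0); x >= 0 and y >= 0 are inactive (mu_x = mu_y = 0).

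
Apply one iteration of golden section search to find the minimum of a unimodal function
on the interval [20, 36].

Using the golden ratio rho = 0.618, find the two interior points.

Golden section search on [20, 36].
Golden ratio rho = 0.618 (approx).
Interior points:
  x_1 = 20 + (1-0.618)*16 = 26.1120
  x_2 = 20 + 0.618*16 = 29.8880
Compare f(x_1) and f(x_2) to determine which subinterval to keep.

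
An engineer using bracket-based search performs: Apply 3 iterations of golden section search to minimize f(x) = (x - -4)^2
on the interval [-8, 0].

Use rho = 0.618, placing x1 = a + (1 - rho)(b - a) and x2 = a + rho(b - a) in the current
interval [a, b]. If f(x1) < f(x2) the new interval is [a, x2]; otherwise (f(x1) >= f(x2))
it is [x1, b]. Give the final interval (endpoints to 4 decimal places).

Golden section search for min of f(x) = (x - -4)^2 on [-8, 0].
Each step: x1 = a + (1 - rho)(b - a), x2 = a + rho(b - a); if f(x1) < f(x2) keep [a, x2], otherwise keep [x1, b].
Step 1: [-8.0000, 0.0000], x1=-4.9440 (f=0.8911), x2=-3.0560 (f=0.8911); f(x1) = f(x2) (tie, not '<') => keep [-4.9440, 0.0000]
Step 2: [-4.9440, 0.0000], x1=-3.0554 (f=0.8923), x2=-1.8886 (f=4.4580); f(x1) < f(x2) => keep [-4.9440, -1.8886]
Step 3: [-4.9440, -1.8886], x1=-3.7768 (f=0.0498), x2=-3.0558 (f=0.8916); f(x1) < f(x2) => keep [-4.9440, -3.0558]
Final interval: [-4.9440, -3.0558]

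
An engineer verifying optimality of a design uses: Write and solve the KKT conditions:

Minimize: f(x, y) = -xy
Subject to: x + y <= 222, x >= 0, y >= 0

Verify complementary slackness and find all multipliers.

Problem: min -xy s.t. x + y <= 222 (multiplier lambda), x >= 0 (mu_x), y >= 0 (mu_y)
KKT stationarity: -y + lambda - mu_x = 0, -x + lambda - mu_y = 0, with lambda, mu_x, mu_y >= 0
Complementary slackness: lambda*(x + y - 222) = 0, mu_x*x = 0, mu_y*y = 0
If lambda = 0: y = -mu_x <= 0 and x = -mu_y <= 0 force x = y = 0 with f = 0; but x = y = 111 is feasible with f = -12321 < 0, so this is not the minimum. Hence lambda > 0 and x + y = 222.
Try x > 0, y > 0 (so mu_x = mu_y = 0): y = lambda, x = lambda => x = y = lambda
x + y = 222 => 2*lambda = 222 => lambda = 111
x* = y* = 111 > 0, consistent with mu_x = mu_y = 0.
(Any feasible point with x = 0 or y = 0 has f = 0 > -12321, so the minimum is not on those boundaries.)
min(-xy) = -12321 (i.e. max xy = 12321)
Multipliers: lambda = 111, mu_x = 0, mu_y = 0
Complementary slackness: lambda*(x + y - 222) = 111*(111 + 111 - 222) = 0, mu_x*x = 0*111 = 0, mu_y*y = 0*111 = 0. Satisfied.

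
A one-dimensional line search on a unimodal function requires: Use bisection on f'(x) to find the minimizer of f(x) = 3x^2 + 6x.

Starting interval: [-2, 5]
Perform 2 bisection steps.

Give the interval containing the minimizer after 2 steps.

Finding critical point of f(x) = 3x^2 + 6x using bisection on f'(x) = 6x + 6.
f'(x) = 0 when x = -1.
Starting interval: [-2, 5]
Step 1: mid = 3/2, f'(mid) = 15, new interval = [-2, 3/2]
Step 2: mid = -1/4, f'(mid) = 9/2, new interval = [-2, -1/4]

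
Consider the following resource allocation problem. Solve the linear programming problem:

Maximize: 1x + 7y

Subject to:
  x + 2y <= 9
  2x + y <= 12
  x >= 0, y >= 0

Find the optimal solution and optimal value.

Feasible vertices: (0, 0), (0, 9/2), (5, 2), (6, 0)
Objective 1x + 7y at each:
  (0, 0): 0
  (0, 9/2): 63/2
  (5, 2): 19
  (6, 0): 6
Maximum is 63/2 at (0, 9/2).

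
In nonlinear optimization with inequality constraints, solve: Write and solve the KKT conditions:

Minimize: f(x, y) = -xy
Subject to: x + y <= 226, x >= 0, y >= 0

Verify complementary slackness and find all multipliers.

Problem: min -xy s.t. x + y <= 226 (multiplier lambda), x >= 0 (mu_x), y >= 0 (mu_y)
KKT stationarity: -y + lambda - mu_x = 0, -x + lambda - mu_y = 0, with lambda, mu_x, mu_y >= 0
Complementary slackness: lambda*(x + y - 226) = 0, mu_x*x = 0, mu_y*y = 0
If lambda = 0: y = -mu_x <= 0 and x = -mu_y <= 0 force x = y = 0 with f = 0; but x = y = 113 is feasible with f = -12769 < 0, so this is not the minimum. Hence lambda > 0 and x + y = 226.
Try x > 0, y > 0 (so mu_x = mu_y = 0): y = lambda, x = lambda => x = y = lambda
x + y = 226 => 2*lambda = 226 => lambda = 113
x* = y* = 113 > 0, consistent with mu_x = mu_y = 0.
(Any feasible point with x = 0 or y = 0 has f = 0 > -12769, so the minimum is not on those boundaries.)
min(-xy) = -12769 (i.e. max xy = 12769)
Multipliers: lambda = 113, mu_x = 0, mu_y = 0
Complementary slackness: lambda*(x + y - 226) = 113*(113 + 113 - 226) = 0, mu_x*x = 0*113 = 0, mu_y*y = 0*113 = 0. Satisfied.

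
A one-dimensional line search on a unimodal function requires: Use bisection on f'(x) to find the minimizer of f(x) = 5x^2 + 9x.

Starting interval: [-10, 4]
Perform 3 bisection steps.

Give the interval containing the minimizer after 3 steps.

Finding critical point of f(x) = 5x^2 + 9x using bisection on f'(x) = 10x + 9.
f'(x) = 0 when x = -9/10.
Starting interval: [-10, 4]
Step 1: mid = -3, f'(mid) = -21, new interval = [-3, 4]
Step 2: mid = 1/2, f'(mid) = 14, new interval = [-3, 1/2]
Step 3: mid = -5/4, f'(mid) = -7/2, new interval = [-5/4, 1/2]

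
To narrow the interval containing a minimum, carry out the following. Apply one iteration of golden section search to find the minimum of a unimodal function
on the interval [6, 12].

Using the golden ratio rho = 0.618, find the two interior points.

Golden section search on [6, 12].
Golden ratio rho = 0.618 (approx).
Interior points:
  x_1 = 6 + (1-0.618)*6 = 8.2920
  x_2 = 6 + 0.618*6 = 9.7080
Compare f(x_1) and f(x_2) to determine which subinterval to keep.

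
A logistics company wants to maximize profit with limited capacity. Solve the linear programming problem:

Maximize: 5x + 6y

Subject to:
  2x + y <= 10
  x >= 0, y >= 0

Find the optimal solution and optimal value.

The feasible region has vertices at [(0, 0), (5, 0), (0, 10)].
Checking objective 5x + 6y at each vertex:
  (0, 0): 5*0 + 6*0 = 0
  (5, 0): 5*5 + 6*0 = 25
  (0, 10): 5*0 + 6*10 = 60
Maximum is 60 at (0, 10).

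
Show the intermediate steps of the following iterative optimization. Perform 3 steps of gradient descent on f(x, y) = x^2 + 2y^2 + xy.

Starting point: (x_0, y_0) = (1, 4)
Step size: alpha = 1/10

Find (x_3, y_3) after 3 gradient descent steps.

f(x,y) = x^2 + 2y^2 + xy
grad_x = 2x + 1y, grad_y = 4y + 1x
Step 1: grad = (6, 17), (2/5, 23/10)
Step 2: grad = (31/10, 48/5), (9/100, 67/50)
Step 3: grad = (38/25, 109/20), (-31/500, 159/200)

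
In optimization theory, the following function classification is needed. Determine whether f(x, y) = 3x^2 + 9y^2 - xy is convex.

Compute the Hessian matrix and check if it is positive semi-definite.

f(x,y) = 3x^2 + 9y^2 - xy
Hessian H = [[6, -1], [-1, 18]]
trace(H) = 24, det(H) = 107
Eigenvalues: (24 +/- sqrt(148)) / 2 = 18.08, 5.917
Since both eigenvalues > 0, f is convex.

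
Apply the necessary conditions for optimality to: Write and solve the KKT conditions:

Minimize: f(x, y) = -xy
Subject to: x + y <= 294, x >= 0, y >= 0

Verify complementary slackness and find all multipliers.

Problem: min -xy s.t. x + y <= 294 (multiplier lambda), x >= 0 (mu_x), y >= 0 (mu_y)
KKT stationarity: -y + lambda - mu_x = 0, -x + lambda - mu_y = 0, with lambda, mu_x, mu_y >= 0
Complementary slackness: lambda*(x + y - 294) = 0, mu_x*x = 0, mu_y*y = 0
If lambda = 0: y = -mu_x <= 0 and x = -mu_y <= 0 force x = y = 0 with f = 0; but x = y = 147 is feasible with f = -21609 < 0, so this is not the minimum. Hence lambda > 0 and x + y = 294.
Try x > 0, y > 0 (so mu_x = mu_y = 0): y = lambda, x = lambda => x = y = lambda
x + y = 294 => 2*lambda = 294 => lambda = 147
x* = y* = 147 > 0, consistent with mu_x = mu_y = 0.
(Any feasible point with x = 0 or y = 0 has f = 0 > -21609, so the minimum is not on those boundaries.)
min(-xy) = -21609 (i.e. max xy = 21609)
Multipliers: lambda = 147, mu_x = 0, mu_y = 0
Complementary slackness: lambda*(x + y - 294) = 147*(147 + 147 - 294) = 0, mu_x*x = 0*147 = 0, mu_y*y = 0*147 = 0. Satisfied.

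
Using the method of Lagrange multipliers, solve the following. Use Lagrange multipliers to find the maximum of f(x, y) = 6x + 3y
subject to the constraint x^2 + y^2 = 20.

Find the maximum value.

Set up Lagrange conditions: grad f = lambda * grad g
  6 = 2*lambda*x
  3 = 2*lambda*y
From these: x/y = 6/3, so x = 6t, y = 3t for some t.
Substitute into constraint: (6t)^2 + (3t)^2 = 20
  t^2 * 45 = 20
  t = sqrt(20/45)
Maximum = 6*x + 3*y = (6^2 + 3^2)*t = 45 * sqrt(20/45) = 30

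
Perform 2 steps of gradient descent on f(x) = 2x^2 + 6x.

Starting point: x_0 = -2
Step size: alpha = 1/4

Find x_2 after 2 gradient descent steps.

f(x) = 2x^2 + 6x, f'(x) = 4x + (6)
Step 1: f'(-2) = -2, x_1 = -2 - 1/4 * -2 = -3/2
Step 2: f'(-3/2) = 0, x_2 = -3/2 - 1/4 * 0 = -3/2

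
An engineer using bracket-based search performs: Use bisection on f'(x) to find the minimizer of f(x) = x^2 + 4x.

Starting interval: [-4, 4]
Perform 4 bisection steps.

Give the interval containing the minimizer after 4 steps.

Finding critical point of f(x) = x^2 + 4x using bisection on f'(x) = 2x + 4.
f'(x) = 0 when x = -2.
Starting interval: [-4, 4]
Step 1: mid = 0, f'(mid) = 4, new interval = [-4, 0]
Step 2: mid = -2, f'(mid) = 0, new interval = [-2, -2]
Step 3: mid = -2, f'(mid) = 0, new interval = [-2, -2]
Step 4: mid = -2, f'(mid) = 0, new interval = [-2, -2]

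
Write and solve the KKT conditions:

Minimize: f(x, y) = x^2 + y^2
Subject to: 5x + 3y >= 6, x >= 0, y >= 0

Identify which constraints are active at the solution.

KKT conditions for min x^2 + y^2 s.t. 5x + 3y >= 6, x >= 0, y >= 0:
Stationarity: 2x = mu*5 + mu_x, 2y = mu*3 + mu_y, with mu, mu_x, mu_y >= 0
Complementary slackness: mu*(5x + 3y - 6) = 0, mu_x*x = 0, mu_y*y = 0
(0, 0) is infeasible (5*0 + 3*0 < 6), so if mu = 0 stationarity would force x = mu_x/2 >= 0, y = mu_y/2 >= 0 with mu_x*x = mu_y*y = 0, i.e. x = y = 0: contradiction. Hence mu > 0 and 5x + 3y = 6 is active.
Try x > 0, y > 0 (so mu_x = mu_y = 0): x = 5*mu/2, y = 3*mu/2
Substitute: 5*(5*mu/2) + 3*(3*mu/2) = 6
  mu*34/2 = 6 => mu = 6/17
x* = 15/17 > 0, y* = 9/17 > 0, consistent with mu_x = mu_y = 0.
f is convex and the constraints are linear, so this KKT point is the global minimum.
f* = 18/17
Active constraints: 5x + 3y >= 6 (holds with equality, mu = 6/17 > 0); x >= 0 and y >= 0 are inactive (mu_x = mu_y = 0).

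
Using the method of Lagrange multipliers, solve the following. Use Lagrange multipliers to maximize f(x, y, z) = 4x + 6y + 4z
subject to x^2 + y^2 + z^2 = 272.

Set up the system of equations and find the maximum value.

Lagrange conditions: 4 = 2*lambda*x, 6 = 2*lambda*y, 4 = 2*lambda*z
So x:4 = y:6 = z:4, i.e. x = 4t, y = 6t, z = 4t
Constraint: t^2*(4^2 + 6^2 + 4^2) = 272
  t^2 * 68 = 272  =>  t = sqrt(4)
Maximum = 4*4t + 6*6t + 4*4t = 68*sqrt(4) = 136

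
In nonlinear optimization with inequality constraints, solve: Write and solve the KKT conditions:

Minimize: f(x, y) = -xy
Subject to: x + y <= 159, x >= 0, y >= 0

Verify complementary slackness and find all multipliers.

Problem: min -xy s.t. x + y <= 159 (multiplier lambda), x >= 0 (mu_x), y >= 0 (mu_y)
KKT stationarity: -y + lambda - mu_x = 0, -x + lambda - mu_y = 0, with lambda, mu_x, mu_y >= 0
Complementary slackness: lambda*(x + y - 159) = 0, mu_x*x = 0, mu_y*y = 0
If lambda = 0: y = -mu_x <= 0 and x = -mu_y <= 0 force x = y = 0 with f = 0; but x = y = 159/2 is feasible with f = -25281/4 < 0, so this is not the minimum. Hence lambda > 0 and x + y = 159.
Try x > 0, y > 0 (so mu_x = mu_y = 0): y = lambda, x = lambda => x = y = lambda
x + y = 159 => 2*lambda = 159 => lambda = 159/2
x* = y* = 159/2 > 0, consistent with mu_x = mu_y = 0.
(Any feasible point with x = 0 or y = 0 has f = 0 > -25281/4, so the minimum is not on those boundaries.)
min(-xy) = -25281/4 (i.e. max xy = 25281/4)
Multipliers: lambda = 159/2, mu_x = 0, mu_y = 0
Complementary slackness: lambda*(x + y - 159) = 159/2*(159/2 + 159/2 - 159) = 0, mu_x*x = 0*159/2 = 0, mu_y*y = 0*159/2 = 0. Satisfied.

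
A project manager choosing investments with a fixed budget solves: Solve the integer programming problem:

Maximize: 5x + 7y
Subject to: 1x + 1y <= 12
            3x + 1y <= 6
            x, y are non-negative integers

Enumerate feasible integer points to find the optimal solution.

Constraint 1: 1x + 1y <= 12
Constraint 2: 3x + 1y <= 6
Feasible x range (need y >= 0): 0 <= x <= min(12/1, 6/3) => x in {0, ..., 2}.
Enumerate feasible integer points row by row (the coefficient of y is 7 > 0, so for each x the largest feasible y gives the best value):
  x = 0: y <= min((12 - 1*0)/1, (6 - 3*0)/1) => y in {0, ..., 6}; best 5*0 + 7*6 = 42
  x = 1: y <= min((12 - 1*1)/1, (6 - 3*1)/1) => y in {0, ..., 3}; best 5*1 + 7*3 = 26
  x = 2: y <= min((12 - 1*2)/1, (6 - 3*2)/1) => y in {0}; best 5*2 + 7*0 = 10
The maximum 5x + 7y = 42 is achieved at x = 0, y = 6.
Check: 1*0 + 1*6 = 6 <= 12 and 3*0 + 1*6 = 6 <= 6.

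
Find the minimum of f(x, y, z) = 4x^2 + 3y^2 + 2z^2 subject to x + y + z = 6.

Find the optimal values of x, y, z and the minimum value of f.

Using Lagrange multipliers on f = 4x^2 + 3y^2 + 2z^2 with constraint x + y + z = 6:
Conditions: 2*4*x = lambda, 2*3*y = lambda, 2*2*z = lambda
So x = lambda/8, y = lambda/6, z = lambda/4
Substituting into constraint: lambda * (13/24) = 6
lambda = 144/13
x = 18/13, y = 24/13, z = 36/13
Minimum value = 432/13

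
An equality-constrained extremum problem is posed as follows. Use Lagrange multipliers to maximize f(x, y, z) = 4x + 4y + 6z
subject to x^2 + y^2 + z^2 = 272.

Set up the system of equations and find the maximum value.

Lagrange conditions: 4 = 2*lambda*x, 4 = 2*lambda*y, 6 = 2*lambda*z
So x:4 = y:4 = z:6, i.e. x = 4t, y = 4t, z = 6t
Constraint: t^2*(4^2 + 4^2 + 6^2) = 272
  t^2 * 68 = 272  =>  t = sqrt(4)
Maximum = 4*4t + 4*4t + 6*6t = 68*sqrt(4) = 136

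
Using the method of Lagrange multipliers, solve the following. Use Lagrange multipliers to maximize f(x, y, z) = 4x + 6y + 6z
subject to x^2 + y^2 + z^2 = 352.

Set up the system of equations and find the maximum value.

Lagrange conditions: 4 = 2*lambda*x, 6 = 2*lambda*y, 6 = 2*lambda*z
So x:4 = y:6 = z:6, i.e. x = 4t, y = 6t, z = 6t
Constraint: t^2*(4^2 + 6^2 + 6^2) = 352
  t^2 * 88 = 352  =>  t = sqrt(4)
Maximum = 4*4t + 6*6t + 6*6t = 88*sqrt(4) = 176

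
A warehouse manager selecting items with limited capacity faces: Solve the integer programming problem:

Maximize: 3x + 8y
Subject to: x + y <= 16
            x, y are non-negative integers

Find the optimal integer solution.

Objective: 3x + 8y, constraint: x + y <= 16
Coefficient of y is 8 > coefficient of x is 3, so allocate the entire budget to y.
Optimal: x = 0, y = 16, value = 128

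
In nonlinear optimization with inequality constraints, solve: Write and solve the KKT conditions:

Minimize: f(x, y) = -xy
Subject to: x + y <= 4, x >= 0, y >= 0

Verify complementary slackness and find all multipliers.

Problem: min -xy s.t. x + y <= 4 (multiplier lambda), x >= 0 (mu_x), y >= 0 (mu_y)
KKT stationarity: -y + lambda - mu_x = 0, -x + lambda - mu_y = 0, with lambda, mu_x, mu_y >= 0
Complementary slackness: lambda*(x + y - 4) = 0, mu_x*x = 0, mu_y*y = 0
If lambda = 0: y = -mu_x <= 0 and x = -mu_y <= 0 force x = y = 0 with f = 0; but x = y = 2 is feasible with f = -4 < 0, so this is not the minimum. Hence lambda > 0 and x + y = 4.
Try x > 0, y > 0 (so mu_x = mu_y = 0): y = lambda, x = lambda => x = y = lambda
x + y = 4 => 2*lambda = 4 => lambda = 2
x* = y* = 2 > 0, consistent with mu_x = mu_y = 0.
(Any feasible point with x = 0 or y = 0 has f = 0 > -4, so the minimum is not on those boundaries.)
min(-xy) = -4 (i.e. max xy = 4)
Multipliers: lambda = 2, mu_x = 0, mu_y = 0
Complementary slackness: lambda*(x + y - 4) = 2*(2 + 2 - 4) = 0, mu_x*x = 0*2 = 0, mu_y*y = 0*2 = 0. Satisfied.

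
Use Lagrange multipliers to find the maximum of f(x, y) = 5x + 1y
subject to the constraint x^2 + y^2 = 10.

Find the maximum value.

Set up Lagrange conditions: grad f = lambda * grad g
  5 = 2*lambda*x
  1 = 2*lambda*y
From these: x/y = 5/1, so x = 5t, y = 1t for some t.
Substitute into constraint: (5t)^2 + (1t)^2 = 10
  t^2 * 26 = 10
  t = sqrt(10/26)
Maximum = 5*x + 1*y = (5^2 + 1^2)*t = 26 * sqrt(10/26) = sqrt(260)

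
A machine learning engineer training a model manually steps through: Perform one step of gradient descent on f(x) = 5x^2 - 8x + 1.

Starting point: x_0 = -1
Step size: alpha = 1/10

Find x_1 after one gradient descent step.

f(x) = 5x^2 - 8x + 1
f'(x) = 10x - 8
f'(-1) = 10*-1 + (-8) = -18
x_1 = x_0 - alpha * f'(x_0) = -1 - 1/10 * -18 = 4/5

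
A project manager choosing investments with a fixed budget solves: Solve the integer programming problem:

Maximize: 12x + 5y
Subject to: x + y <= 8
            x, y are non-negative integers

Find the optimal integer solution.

Objective: 12x + 5y, constraint: x + y <= 8
Coefficient of x is 12 >= coefficient of y is 5, so allocate the entire budget to x.
Optimal: x = 8, y = 0, value = 96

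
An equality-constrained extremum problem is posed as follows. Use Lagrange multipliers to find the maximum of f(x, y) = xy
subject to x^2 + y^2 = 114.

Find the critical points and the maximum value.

Lagrange conditions: y = 2*lambda*x and x = 2*lambda*y
If x = 0 then y = 0, violating the constraint, so x, y != 0.
Dividing: y/x = x/y => x^2 = y^2 => y = x or y = -x
Constraint: 2x^2 = 114 => x^2 = 57 => x = +/-sqrt(57)
Critical points: (sqrt(57), sqrt(57)), (-sqrt(57), -sqrt(57)), (sqrt(57), -sqrt(57)), (-sqrt(57), sqrt(57))
  y = x:  xy = x^2 = 57  at (sqrt(57), sqrt(57)) and (-sqrt(57), -sqrt(57))
  y = -x: xy = -x^2 = -57 at (sqrt(57), -sqrt(57)) and (-sqrt(57), sqrt(57))
Maximum xy = 57 at (sqrt(57), sqrt(57)) and (-sqrt(57), -sqrt(57))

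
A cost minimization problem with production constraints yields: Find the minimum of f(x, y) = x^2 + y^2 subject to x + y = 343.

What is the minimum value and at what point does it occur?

Substitute y = 343 - x into f(x,y) = x^2 + y^2:
g(x) = x^2 + (343 - x)^2 = 2x^2 - 686x + 117649
g'(x) = 4x - 686 = 0  =>  x = 343/2
y = 343 - 343/2 = 343/2
Minimum value = (343/2)^2 + (343/2)^2 = 117649/2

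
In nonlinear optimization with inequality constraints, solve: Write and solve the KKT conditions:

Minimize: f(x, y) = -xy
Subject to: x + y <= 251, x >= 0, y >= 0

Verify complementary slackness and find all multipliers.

Problem: min -xy s.t. x + y <= 251 (multiplier lambda), x >= 0 (mu_x), y >= 0 (mu_y)
KKT stationarity: -y + lambda - mu_x = 0, -x + lambda - mu_y = 0, with lambda, mu_x, mu_y >= 0
Complementary slackness: lambda*(x + y - 251) = 0, mu_x*x = 0, mu_y*y = 0
If lambda = 0: y = -mu_x <= 0 and x = -mu_y <= 0 force x = y = 0 with f = 0; but x = y = 251/2 is feasible with f = -63001/4 < 0, so this is not the minimum. Hence lambda > 0 and x + y = 251.
Try x > 0, y > 0 (so mu_x = mu_y = 0): y = lambda, x = lambda => x = y = lambda
x + y = 251 => 2*lambda = 251 => lambda = 251/2
x* = y* = 251/2 > 0, consistent with mu_x = mu_y = 0.
(Any feasible point with x = 0 or y = 0 has f = 0 > -63001/4, so the minimum is not on those boundaries.)
min(-xy) = -63001/4 (i.e. max xy = 63001/4)
Multipliers: lambda = 251/2, mu_x = 0, mu_y = 0
Complementary slackness: lambda*(x + y - 251) = 251/2*(251/2 + 251/2 - 251) = 0, mu_x*x = 0*251/2 = 0, mu_y*y = 0*251/2 = 0. Satisfied.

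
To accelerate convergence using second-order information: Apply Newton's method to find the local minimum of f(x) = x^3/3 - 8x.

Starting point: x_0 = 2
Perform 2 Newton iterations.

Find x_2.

f(x) = x^3/3 - 8x
f'(x) = x^2 - 8, f''(x) = 2x
Newton update: x_{n+1} = x_n - (x_n^2 - 8)/(2*x_n)
Step 1: x_0 = 2, f'=-4, f''=4, x_1 = 3
Step 2: x_1 = 3, f'=1, f''=6, x_2 = 17/6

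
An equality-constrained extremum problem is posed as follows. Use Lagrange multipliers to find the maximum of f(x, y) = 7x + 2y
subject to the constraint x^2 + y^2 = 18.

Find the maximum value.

Set up Lagrange conditions: grad f = lambda * grad g
  7 = 2*lambda*x
  2 = 2*lambda*y
From these: x/y = 7/2, so x = 7t, y = 2t for some t.
Substitute into constraint: (7t)^2 + (2t)^2 = 18
  t^2 * 53 = 18
  t = sqrt(18/53)
Maximum = 7*x + 2*y = (7^2 + 2^2)*t = 53 * sqrt(18/53) = sqrt(954)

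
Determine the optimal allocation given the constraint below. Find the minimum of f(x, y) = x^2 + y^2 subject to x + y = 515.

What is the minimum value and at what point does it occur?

Substitute y = 515 - x into f(x,y) = x^2 + y^2:
g(x) = x^2 + (515 - x)^2 = 2x^2 - 1030x + 265225
g'(x) = 4x - 1030 = 0  =>  x = 515/2
y = 515 - 515/2 = 515/2
Minimum value = (515/2)^2 + (515/2)^2 = 265225/2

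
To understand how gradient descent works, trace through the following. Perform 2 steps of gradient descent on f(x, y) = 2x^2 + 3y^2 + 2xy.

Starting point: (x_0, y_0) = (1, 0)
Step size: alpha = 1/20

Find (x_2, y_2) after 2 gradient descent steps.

f(x,y) = 2x^2 + 3y^2 + 2xy
grad_x = 4x + 2y, grad_y = 6y + 2x
Step 1: grad = (4, 2), (4/5, -1/10)
Step 2: grad = (3, 1), (13/20, -3/20)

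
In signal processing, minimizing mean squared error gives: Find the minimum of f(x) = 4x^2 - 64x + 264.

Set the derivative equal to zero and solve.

f(x) = 4x^2 - 64x + 264
f'(x) = 8x + (-64) = 0
x = 64/8 = 8
f(8) = 8
Since f''(x) = 8 > 0, this is a minimum.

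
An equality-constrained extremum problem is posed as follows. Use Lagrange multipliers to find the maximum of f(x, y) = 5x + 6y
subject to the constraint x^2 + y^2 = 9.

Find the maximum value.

Set up Lagrange conditions: grad f = lambda * grad g
  5 = 2*lambda*x
  6 = 2*lambda*y
From these: x/y = 5/6, so x = 5t, y = 6t for some t.
Substitute into constraint: (5t)^2 + (6t)^2 = 9
  t^2 * 61 = 9
  t = sqrt(9/61)
Maximum = 5*x + 6*y = (5^2 + 6^2)*t = 61 * sqrt(9/61) = sqrt(549)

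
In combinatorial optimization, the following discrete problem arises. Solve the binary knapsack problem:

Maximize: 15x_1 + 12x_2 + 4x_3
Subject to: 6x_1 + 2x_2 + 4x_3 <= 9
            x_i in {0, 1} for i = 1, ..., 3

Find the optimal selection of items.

Items: item 1 (v=15, w=6), item 2 (v=12, w=2), item 3 (v=4, w=4)
Capacity: 9
Checking all 8 subsets (w = total weight, v = total value):
  {}: w = 0, v = 0
  {1}: w = 6, v = 15
  {2}: w = 2, v = 12
  {3}: w = 4, v = 4
  {1, 2}: w = 8, v = 27
  {1, 3}: w = 10 > 9, infeasible
  {2, 3}: w = 6, v = 16
  {1, 2, 3}: w = 12 > 9, infeasible
Best feasible subset: items [1, 2]
Total weight: 8 <= 9, total value: 27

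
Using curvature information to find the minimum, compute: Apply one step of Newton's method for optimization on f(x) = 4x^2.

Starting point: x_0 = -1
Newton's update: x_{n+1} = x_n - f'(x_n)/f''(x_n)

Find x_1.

f(x) = 4x^2
f'(x) = 8x + (0), f''(x) = 8
Newton step: x_1 = x_0 - f'(x_0)/f''(x_0)
f'(-1) = -8
x_1 = -1 - -8/8 = 0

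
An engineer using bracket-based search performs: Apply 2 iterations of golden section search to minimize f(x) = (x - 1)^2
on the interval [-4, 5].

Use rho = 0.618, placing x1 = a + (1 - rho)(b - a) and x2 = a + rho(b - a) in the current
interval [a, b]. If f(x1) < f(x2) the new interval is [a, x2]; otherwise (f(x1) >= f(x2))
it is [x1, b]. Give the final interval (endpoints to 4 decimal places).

Golden section search for min of f(x) = (x - 1)^2 on [-4, 5].
Each step: x1 = a + (1 - rho)(b - a), x2 = a + rho(b - a); if f(x1) < f(x2) keep [a, x2], otherwise keep [x1, b].
Step 1: [-4.0000, 5.0000], x1=-0.5620 (f=2.4398), x2=1.5620 (f=0.3158); f(x1) > f(x2) => keep [-0.5620, 5.0000]
Step 2: [-0.5620, 5.0000], x1=1.5627 (f=0.3166), x2=2.8753 (f=3.5168); f(x1) < f(x2) => keep [-0.5620, 2.8753]
Final interval: [-0.5620, 2.8753]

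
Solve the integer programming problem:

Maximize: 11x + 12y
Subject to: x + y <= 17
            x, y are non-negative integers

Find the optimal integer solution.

Objective: 11x + 12y, constraint: x + y <= 17
Coefficient of y is 12 > coefficient of x is 11, so allocate the entire budget to y.
Optimal: x = 0, y = 17, value = 204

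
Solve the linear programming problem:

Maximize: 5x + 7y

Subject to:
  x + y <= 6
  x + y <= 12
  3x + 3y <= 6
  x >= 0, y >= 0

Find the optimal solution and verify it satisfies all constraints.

Feasible vertices: (0, 0), (0, 2), (2, 0)
Objective 5x + 7y at each vertex:
  (0, 0): 0
  (0, 2): 14
  (2, 0): 10
Maximum is 14 at (0, 2).
Verify constraints at (x, y) = (0, 2):
  1*0 + 1*2 = 2 <= 6
  1*0 + 1*2 = 2 <= 12
  3*0 + 3*2 = 6 <= 6 (active)
  x = 0 >= 0, y = 2 >= 0. All constraints satisfied.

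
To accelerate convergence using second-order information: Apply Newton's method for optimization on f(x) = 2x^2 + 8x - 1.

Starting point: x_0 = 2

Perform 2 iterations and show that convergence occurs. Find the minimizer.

f(x) = 2x^2 + 8x - 1, f'(x) = 4x + (8), f''(x) = 4
Step 1: f'(2) = 16, x_1 = 2 - 16/4 = -2
Step 2: f'(-2) = 0, x_2 = -2 (converged)
Newton's method converges in 1 step for quadratics.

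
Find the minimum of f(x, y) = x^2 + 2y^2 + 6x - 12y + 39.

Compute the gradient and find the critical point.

f(x,y) = x^2 + 2y^2 + 6x - 12y + 39
df/dx = 2x + (6) = 0  =>  x = -3
df/dy = 4y + (-12) = 0  =>  y = 3
f(-3, 3) = 1*(-3)^2 + 2*(3)^2 + 6*(-3) + -12*(3) + 39 = 12
Hessian is diagonal with entries 2, 4 > 0, so this is a minimum.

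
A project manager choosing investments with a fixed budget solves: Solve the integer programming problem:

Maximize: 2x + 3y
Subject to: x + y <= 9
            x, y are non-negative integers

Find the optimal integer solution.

Objective: 2x + 3y, constraint: x + y <= 9
Coefficient of y is 3 > coefficient of x is 2, so allocate the entire budget to y.
Optimal: x = 0, y = 9, value = 27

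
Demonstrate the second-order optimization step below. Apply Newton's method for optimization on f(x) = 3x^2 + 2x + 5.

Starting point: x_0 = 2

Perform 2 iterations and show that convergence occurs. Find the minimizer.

f(x) = 3x^2 + 2x + 5, f'(x) = 6x + (2), f''(x) = 6
Step 1: f'(2) = 14, x_1 = 2 - 14/6 = -1/3
Step 2: f'(-1/3) = 0, x_2 = -1/3 (converged)
Newton's method converges in 1 step for quadratics.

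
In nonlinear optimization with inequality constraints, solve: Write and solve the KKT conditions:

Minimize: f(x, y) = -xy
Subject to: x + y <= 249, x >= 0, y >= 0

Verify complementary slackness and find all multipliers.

Problem: min -xy s.t. x + y <= 249 (multiplier lambda), x >= 0 (mu_x), y >= 0 (mu_y)
KKT stationarity: -y + lambda - mu_x = 0, -x + lambda - mu_y = 0, with lambda, mu_x, mu_y >= 0
Complementary slackness: lambda*(x + y - 249) = 0, mu_x*x = 0, mu_y*y = 0
If lambda = 0: y = -mu_x <= 0 and x = -mu_y <= 0 force x = y = 0 with f = 0; but x = y = 249/2 is feasible with f = -62001/4 < 0, so this is not the minimum. Hence lambda > 0 and x + y = 249.
Try x > 0, y > 0 (so mu_x = mu_y = 0): y = lambda, x = lambda => x = y = lambda
x + y = 249 => 2*lambda = 249 => lambda = 249/2
x* = y* = 249/2 > 0, consistent with mu_x = mu_y = 0.
(Any feasible point with x = 0 or y = 0 has f = 0 > -62001/4, so the minimum is not on those boundaries.)
min(-xy) = -62001/4 (i.e. max xy = 62001/4)
Multipliers: lambda = 249/2, mu_x = 0, mu_y = 0
Complementary slackness: lambda*(x + y - 249) = 249/2*(249/2 + 249/2 - 249) = 0, mu_x*x = 0*249/2 = 0, mu_y*y = 0*249/2 = 0. Satisfied.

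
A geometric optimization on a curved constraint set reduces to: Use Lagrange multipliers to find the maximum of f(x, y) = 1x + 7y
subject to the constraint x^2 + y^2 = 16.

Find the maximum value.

Set up Lagrange conditions: grad f = lambda * grad g
  1 = 2*lambda*x
  7 = 2*lambda*y
From these: x/y = 1/7, so x = 1t, y = 7t for some t.
Substitute into constraint: (1t)^2 + (7t)^2 = 16
  t^2 * 50 = 16
  t = sqrt(16/50)
Maximum = 1*x + 7*y = (1^2 + 7^2)*t = 50 * sqrt(16/50) = sqrt(800)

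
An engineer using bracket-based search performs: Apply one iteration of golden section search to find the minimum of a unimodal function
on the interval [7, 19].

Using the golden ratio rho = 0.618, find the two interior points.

Golden section search on [7, 19].
Golden ratio rho = 0.618 (approx).
Interior points:
  x_1 = 7 + (1-0.618)*12 = 11.5840
  x_2 = 7 + 0.618*12 = 14.4160
Compare f(x_1) and f(x_2) to determine which subinterval to keep.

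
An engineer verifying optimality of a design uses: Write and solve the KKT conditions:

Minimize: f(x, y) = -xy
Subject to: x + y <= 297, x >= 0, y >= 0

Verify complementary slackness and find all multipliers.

Problem: min -xy s.t. x + y <= 297 (multiplier lambda), x >= 0 (mu_x), y >= 0 (mu_y)
KKT stationarity: -y + lambda - mu_x = 0, -x + lambda - mu_y = 0, with lambda, mu_x, mu_y >= 0
Complementary slackness: lambda*(x + y - 297) = 0, mu_x*x = 0, mu_y*y = 0
If lambda = 0: y = -mu_x <= 0 and x = -mu_y <= 0 force x = y = 0 with f = 0; but x = y = 297/2 is feasible with f = -88209/4 < 0, so this is not the minimum. Hence lambda > 0 and x + y = 297.
Try x > 0, y > 0 (so mu_x = mu_y = 0): y = lambda, x = lambda => x = y = lambda
x + y = 297 => 2*lambda = 297 => lambda = 297/2
x* = y* = 297/2 > 0, consistent with mu_x = mu_y = 0.
(Any feasible point with x = 0 or y = 0 has f = 0 > -88209/4, so the minimum is not on those boundaries.)
min(-xy) = -88209/4 (i.e. max xy = 88209/4)
Multipliers: lambda = 297/2, mu_x = 0, mu_y = 0
Complementary slackness: lambda*(x + y - 297) = 297/2*(297/2 + 297/2 - 297) = 0, mu_x*x = 0*297/2 = 0, mu_y*y = 0*297/2 = 0. Satisfied.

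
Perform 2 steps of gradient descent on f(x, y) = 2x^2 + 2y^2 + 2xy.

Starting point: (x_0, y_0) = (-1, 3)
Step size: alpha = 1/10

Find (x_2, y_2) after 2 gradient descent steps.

f(x,y) = 2x^2 + 2y^2 + 2xy
grad_x = 4x + 2y, grad_y = 4y + 2x
Step 1: grad = (2, 10), (-6/5, 2)
Step 2: grad = (-4/5, 28/5), (-28/25, 36/25)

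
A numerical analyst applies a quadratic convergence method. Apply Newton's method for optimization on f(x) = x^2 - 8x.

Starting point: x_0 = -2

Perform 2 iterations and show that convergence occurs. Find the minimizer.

f(x) = x^2 - 8x, f'(x) = 2x + (-8), f''(x) = 2
Step 1: f'(-2) = -12, x_1 = -2 - -12/2 = 4
Step 2: f'(4) = 0, x_2 = 4 (converged)
Newton's method converges in 1 step for quadratics.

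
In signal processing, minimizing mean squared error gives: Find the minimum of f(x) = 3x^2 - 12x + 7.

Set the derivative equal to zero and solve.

f(x) = 3x^2 - 12x + 7
f'(x) = 6x + (-12) = 0
x = 12/6 = 2
f(2) = -5
Since f''(x) = 6 > 0, this is a minimum.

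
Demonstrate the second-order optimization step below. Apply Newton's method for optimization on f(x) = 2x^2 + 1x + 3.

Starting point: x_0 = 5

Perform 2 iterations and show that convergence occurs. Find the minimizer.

f(x) = 2x^2 + 1x + 3, f'(x) = 4x + (1), f''(x) = 4
Step 1: f'(5) = 21, x_1 = 5 - 21/4 = -1/4
Step 2: f'(-1/4) = 0, x_2 = -1/4 (converged)
Newton's method converges in 1 step for quadratics.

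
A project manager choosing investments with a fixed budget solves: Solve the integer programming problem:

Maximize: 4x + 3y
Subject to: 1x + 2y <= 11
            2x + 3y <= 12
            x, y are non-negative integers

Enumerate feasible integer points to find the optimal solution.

Constraint 1: 1x + 2y <= 11
Constraint 2: 2x + 3y <= 12
Feasible x range (need y >= 0): 0 <= x <= min(11/1, 12/2) => x in {0, ..., 6}.
Enumerate feasible integer points row by row (the coefficient of y is 3 > 0, so for each x the largest feasible y gives the best value):
  x = 0: y <= min((11 - 1*0)/2, (12 - 2*0)/3) => y in {0, ..., 4}; best 4*0 + 3*4 = 12
  x = 1: y <= min((11 - 1*1)/2, (12 - 2*1)/3) => y in {0, ..., 3}; best 4*1 + 3*3 = 13
  x = 2: y <= min((11 - 1*2)/2, (12 - 2*2)/3) => y in {0, ..., 2}; best 4*2 + 3*2 = 14
  x = 3: y <= min((11 - 1*3)/2, (12 - 2*3)/3) => y in {0, ..., 2}; best 4*3 + 3*2 = 18
  x = 4: y <= min((11 - 1*4)/2, (12 - 2*4)/3) => y in {0, ..., 1}; best 4*4 + 3*1 = 19
  x = 5: y <= min((11 - 1*5)/2, (12 - 2*5)/3) => y in {0}; best 4*5 + 3*0 = 20
  x = 6: y <= min((11 - 1*6)/2, (12 - 2*6)/3) => y in {0}; best 4*6 + 3*0 = 24
The maximum 4x + 3y = 24 is achieved at x = 6, y = 0.
Check: 1*6 + 2*0 = 6 <= 11 and 2*6 + 3*0 = 12 <= 12.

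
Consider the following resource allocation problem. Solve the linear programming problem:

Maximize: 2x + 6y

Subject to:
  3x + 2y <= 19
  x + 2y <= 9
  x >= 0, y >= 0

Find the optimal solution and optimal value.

Feasible vertices: (0, 0), (0, 9/2), (5, 2), (19/3, 0)
Objective 2x + 6y at each:
  (0, 0): 0
  (0, 9/2): 27
  (5, 2): 22
  (19/3, 0): 38/3
Maximum is 27 at (0, 9/2).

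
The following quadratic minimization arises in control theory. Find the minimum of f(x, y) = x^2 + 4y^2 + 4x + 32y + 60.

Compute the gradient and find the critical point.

f(x,y) = x^2 + 4y^2 + 4x + 32y + 60
df/dx = 2x + (4) = 0  =>  x = -2
df/dy = 8y + (32) = 0  =>  y = -4
f(-2, -4) = 1*(-2)^2 + 4*(-4)^2 + 4*(-2) + 32*(-4) + 60 = -8
Hessian is diagonal with entries 2, 8 > 0, so this is a minimum.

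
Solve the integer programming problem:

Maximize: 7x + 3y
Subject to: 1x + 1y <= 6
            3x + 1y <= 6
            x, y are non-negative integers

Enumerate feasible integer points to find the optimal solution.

Constraint 1: 1x + 1y <= 6
Constraint 2: 3x + 1y <= 6
Feasible x range (need y >= 0): 0 <= x <= min(6/1, 6/3) => x in {0, ..., 2}.
Enumerate feasible integer points row by row (the coefficient of y is 3 > 0, so for each x the largest feasible y gives the best value):
  x = 0: y <= min((6 - 1*0)/1, (6 - 3*0)/1) => y in {0, ..., 6}; best 7*0 + 3*6 = 18
  x = 1: y <= min((6 - 1*1)/1, (6 - 3*1)/1) => y in {0, ..., 3}; best 7*1 + 3*3 = 16
  x = 2: y <= min((6 - 1*2)/1, (6 - 3*2)/1) => y in {0}; best 7*2 + 3*0 = 14
The maximum 7x + 3y = 18 is achieved at x = 0, y = 6.
Check: 1*0 + 1*6 = 6 <= 6 and 3*0 + 1*6 = 6 <= 6.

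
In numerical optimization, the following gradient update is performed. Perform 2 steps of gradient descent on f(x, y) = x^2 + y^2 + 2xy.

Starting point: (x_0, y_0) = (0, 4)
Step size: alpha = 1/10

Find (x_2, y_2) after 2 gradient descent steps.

f(x,y) = x^2 + y^2 + 2xy
grad_x = 2x + 2y, grad_y = 2y + 2x
Step 1: grad = (8, 8), (-4/5, 16/5)
Step 2: grad = (24/5, 24/5), (-32/25, 68/25)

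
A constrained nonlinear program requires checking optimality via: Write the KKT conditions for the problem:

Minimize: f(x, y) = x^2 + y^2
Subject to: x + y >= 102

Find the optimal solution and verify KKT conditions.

KKT conditions for min x^2 + y^2 s.t. x + y >= 102:
Stationarity: 2x = mu, 2y = mu
So x = y = mu/2.
Complementary slackness: mu*(x + y - 102) = 0
Primal feasibility: x + y >= 102; dual feasibility: mu >= 0
If mu = 0 then x = y = 0, but 0 + 0 < 102 is infeasible, so the constraint is active.
Constraint active: x + y = 2*(mu/2) = 102 => mu = 102
x = y = 51, f = 5202
Verify: stationarity 2*51 = 102 = mu; primal 51 + 51 = 102 >= 102; dual mu = 102 >= 0; complementary slackness 102*(102 - 102) = 0. All KKT conditions hold.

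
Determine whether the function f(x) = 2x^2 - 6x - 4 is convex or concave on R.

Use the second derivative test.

f(x) = 2x^2 - 6x - 4
f'(x) = 4x - 6
f''(x) = 4
Since f''(x) = 4 > 0 for all x, f is convex on R.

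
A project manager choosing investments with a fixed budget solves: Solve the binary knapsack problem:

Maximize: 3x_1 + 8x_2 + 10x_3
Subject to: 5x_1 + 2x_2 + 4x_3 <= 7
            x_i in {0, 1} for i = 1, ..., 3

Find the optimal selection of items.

Items: item 1 (v=3, w=5), item 2 (v=8, w=2), item 3 (v=10, w=4)
Capacity: 7
Checking all 8 subsets (w = total weight, v = total value):
  {}: w = 0, v = 0
  {1}: w = 5, v = 3
  {2}: w = 2, v = 8
  {3}: w = 4, v = 10
  {1, 2}: w = 7, v = 11
  {1, 3}: w = 9 > 7, infeasible
  {2, 3}: w = 6, v = 18
  {1, 2, 3}: w = 11 > 7, infeasible
Best feasible subset: items [2, 3]
Total weight: 6 <= 7, total value: 18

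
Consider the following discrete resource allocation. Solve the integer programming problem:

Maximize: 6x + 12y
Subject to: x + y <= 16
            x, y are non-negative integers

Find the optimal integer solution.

Objective: 6x + 12y, constraint: x + y <= 16
Coefficient of y is 12 > coefficient of x is 6, so allocate the entire budget to y.
Optimal: x = 0, y = 16, value = 192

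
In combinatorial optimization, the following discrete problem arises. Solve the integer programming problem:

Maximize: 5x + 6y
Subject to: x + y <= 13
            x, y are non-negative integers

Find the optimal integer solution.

Objective: 5x + 6y, constraint: x + y <= 13
Coefficient of y is 6 > coefficient of x is 5, so allocate the entire budget to y.
Optimal: x = 0, y = 13, value = 78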